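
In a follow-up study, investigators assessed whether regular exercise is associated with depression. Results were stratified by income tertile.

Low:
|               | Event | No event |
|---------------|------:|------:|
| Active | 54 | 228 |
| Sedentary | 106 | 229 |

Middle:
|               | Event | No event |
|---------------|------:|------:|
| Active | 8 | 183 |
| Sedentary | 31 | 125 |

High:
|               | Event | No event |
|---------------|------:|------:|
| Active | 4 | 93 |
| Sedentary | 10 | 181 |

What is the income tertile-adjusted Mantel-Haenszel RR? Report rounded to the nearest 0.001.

0.516

RR_MH = Σ(aᵢ·n₀ᵢ/nᵢ) / Σ(cᵢ·n₁ᵢ/nᵢ), with n₁ᵢ = aᵢ+bᵢ (exposed), n₀ᵢ = cᵢ+dᵢ (unexposed), nᵢ = n₁ᵢ+n₀ᵢ.
Stratum 1 (Low): n₁ = 282, n₀ = 335, n = 617; a·n₀/n = 54·335/617 = 29.3193; c·n₁/n = 106·282/617 = 48.4473
Stratum 2 (Middle): n₁ = 191, n₀ = 156, n = 347; a·n₀/n = 8·156/347 = 3.5965; c·n₁/n = 31·191/347 = 17.0634
Stratum 3 (High): n₁ = 97, n₀ = 191, n = 288; a·n₀/n = 4·191/288 = 2.6528; c·n₁/n = 10·97/288 = 3.3681
RR_MH = (29.3193 + 3.5965 + 2.6528) / (48.4473 + 17.0634 + 3.3681) = 35.5686 / 68.8788 = 0.51639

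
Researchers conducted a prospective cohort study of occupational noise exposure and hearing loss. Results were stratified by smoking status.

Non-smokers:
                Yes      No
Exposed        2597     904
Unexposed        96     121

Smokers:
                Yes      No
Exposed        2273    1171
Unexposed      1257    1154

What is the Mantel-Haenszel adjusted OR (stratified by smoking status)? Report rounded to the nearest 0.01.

OR_MH = Σ(aᵢdᵢ/nᵢ) / Σ(bᵢcᵢ/nᵢ), where nᵢ is the stratum total.
Stratum 1 (Non-smokers): n = 3718; a·d/n = 2597·121/3718 = 84.5178; b·c/n = 904·96/3718 = 23.3416
Stratum 2 (Smokers): n = 5855; a·d/n = 2273·1154/5855 = 448.0003; b·c/n = 1171·1257/5855 = 251.4000
OR_MH = (84.5178 + 448.0003) / (23.3416 + 251.4000) = 532.5181 / 274.7416 = 1.93825

1.94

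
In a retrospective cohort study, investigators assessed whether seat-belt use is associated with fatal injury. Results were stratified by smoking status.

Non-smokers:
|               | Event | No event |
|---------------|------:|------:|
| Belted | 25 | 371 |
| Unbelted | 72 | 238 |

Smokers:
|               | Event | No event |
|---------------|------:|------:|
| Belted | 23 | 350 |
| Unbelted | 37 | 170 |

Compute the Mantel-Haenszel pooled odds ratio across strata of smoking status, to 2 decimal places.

OR_MH = Σ(aᵢdᵢ/nᵢ) / Σ(bᵢcᵢ/nᵢ), where nᵢ is the stratum total.
Stratum 1 (Non-smokers): n = 706; a·d/n = 25·238/706 = 8.4278; b·c/n = 371·72/706 = 37.8357
Stratum 2 (Smokers): n = 580; a·d/n = 23·170/580 = 6.7414; b·c/n = 350·37/580 = 22.3276
OR_MH = (8.4278 + 6.7414) / (37.8357 + 22.3276) = 15.1691 / 60.1633 = 0.25213

0.25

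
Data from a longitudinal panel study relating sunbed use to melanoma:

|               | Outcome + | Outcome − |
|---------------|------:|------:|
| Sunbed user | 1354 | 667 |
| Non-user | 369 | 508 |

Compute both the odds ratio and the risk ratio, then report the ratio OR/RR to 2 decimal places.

Cells: a = 1354, b = 667, c = 369, d = 508.
OR = (1354·508)/(667·369) = 687832/246123 = 2.79467
Risk in exposed = 1354/2021 = 0.66997; risk in unexposed = 369/877 = 0.42075; RR = 1.59230
OR/RR = 2.79467 / 1.59230 = 1.75511
The outcome is not rare, so the OR lies further from 1 than the RR.

1.76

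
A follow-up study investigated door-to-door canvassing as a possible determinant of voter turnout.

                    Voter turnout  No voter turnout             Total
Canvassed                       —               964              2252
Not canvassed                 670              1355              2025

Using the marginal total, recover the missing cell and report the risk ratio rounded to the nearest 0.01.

The missing cell is in the exposed row: 2252 − 964 = 1288.
So a = 1288, b = 964, c = 670, d = 1355.
RR = [a/(a+b)] / [c/(c+d)] = (1288/2252) / (670/2025) = 0.57194/0.33086 = 1.72861

1.73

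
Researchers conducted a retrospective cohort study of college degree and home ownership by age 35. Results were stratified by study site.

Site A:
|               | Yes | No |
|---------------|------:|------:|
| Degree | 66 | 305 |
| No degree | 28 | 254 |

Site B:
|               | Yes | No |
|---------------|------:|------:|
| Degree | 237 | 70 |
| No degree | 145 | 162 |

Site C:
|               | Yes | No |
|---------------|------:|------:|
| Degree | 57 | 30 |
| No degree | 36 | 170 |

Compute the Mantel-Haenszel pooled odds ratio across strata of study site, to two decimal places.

OR_MH = Σ(aᵢdᵢ/nᵢ) / Σ(bᵢcᵢ/nᵢ), where nᵢ is the stratum total.
Stratum 1 (Site A): n = 653; a·d/n = 66·254/653 = 25.6723; b·c/n = 305·28/653 = 13.0781
Stratum 2 (Site B): n = 614; a·d/n = 237·162/614 = 62.5309; b·c/n = 70·145/614 = 16.5309
Stratum 3 (Site C): n = 293; a·d/n = 57·170/293 = 33.0717; b·c/n = 30·36/293 = 3.6860
OR_MH = (25.6723 + 62.5309 + 33.0717) / (13.0781 + 16.5309 + 3.6860) = 121.2749 / 33.2951 = 3.64243

3.64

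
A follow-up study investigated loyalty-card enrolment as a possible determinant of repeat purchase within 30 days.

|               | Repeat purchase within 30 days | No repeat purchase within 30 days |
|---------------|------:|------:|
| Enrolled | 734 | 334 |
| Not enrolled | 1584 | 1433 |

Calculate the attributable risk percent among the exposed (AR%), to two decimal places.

Cells: a = 734, b = 334, c = 1584, d = 1433.
Risk in exposed = 734/1068 = 0.68727; risk in unexposed = 1584/3017 = 0.52502.
RR = 0.68727/0.52502 = 1.30902
AR% = (RR − 1)/RR × 100 = (1.30902 − 1)/1.30902 × 100 = 23.6067%

23.61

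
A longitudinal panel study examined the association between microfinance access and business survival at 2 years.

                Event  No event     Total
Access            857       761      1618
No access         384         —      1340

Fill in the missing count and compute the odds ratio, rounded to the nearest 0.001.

2.804

The missing cell is in the unexposed row: 1340 − 384 = 956.
So a = 857, b = 761, c = 384, d = 956.
OR = (a·d)/(b·c) = (857 × 956) / (761 × 384) = 819292 / 292224 = 2.80364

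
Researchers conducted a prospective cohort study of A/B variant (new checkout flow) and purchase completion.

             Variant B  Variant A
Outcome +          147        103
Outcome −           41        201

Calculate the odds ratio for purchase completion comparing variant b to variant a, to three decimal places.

6.997

Reading the table with exposure as columns: a = 147 (Variant B, case), b = 41 (Variant B, non-case), c = 103 (Variant A, case), d = 201.
OR = (a·d)/(b·c) = (147 × 201) / (41 × 103) = 29547 / 4223 = 6.99668
The odds of purchase completion are about 7.00 times as high in the variant b group.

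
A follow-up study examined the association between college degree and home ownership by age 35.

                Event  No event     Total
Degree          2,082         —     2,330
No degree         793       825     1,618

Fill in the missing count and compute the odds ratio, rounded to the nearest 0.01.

8.73

The missing cell is in the exposed row: 2330 − 2082 = 248.
So a = 2082, b = 248, c = 793, d = 825.
OR = (a·d)/(b·c) = (2082 × 825) / (248 × 793) = 1717650 / 196664 = 8.73393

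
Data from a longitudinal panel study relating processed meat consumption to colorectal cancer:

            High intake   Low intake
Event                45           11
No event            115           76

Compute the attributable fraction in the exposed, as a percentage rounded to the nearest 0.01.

55.04

Reading the table with exposure as columns: a = 45 (High intake, case), b = 115 (High intake, non-case), c = 11 (Low intake, case), d = 76.
Risk in exposed = 45/160 = 0.28125; risk in unexposed = 11/87 = 0.12644.
RR = 0.28125/0.12644 = 2.22443
AR% = (RR − 1)/RR × 100 = (2.22443 − 1)/2.22443 × 100 = 55.0447%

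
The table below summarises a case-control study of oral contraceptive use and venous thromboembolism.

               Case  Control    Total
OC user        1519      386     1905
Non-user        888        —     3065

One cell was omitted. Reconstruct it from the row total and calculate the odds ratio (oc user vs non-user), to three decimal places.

The missing cell is in the unexposed row: 3065 − 888 = 2177.
So a = 1519, b = 386, c = 888, d = 2177.
OR = (a·d)/(b·c) = (1519 × 2177) / (386 × 888) = 3306863 / 342768 = 9.64753

9.648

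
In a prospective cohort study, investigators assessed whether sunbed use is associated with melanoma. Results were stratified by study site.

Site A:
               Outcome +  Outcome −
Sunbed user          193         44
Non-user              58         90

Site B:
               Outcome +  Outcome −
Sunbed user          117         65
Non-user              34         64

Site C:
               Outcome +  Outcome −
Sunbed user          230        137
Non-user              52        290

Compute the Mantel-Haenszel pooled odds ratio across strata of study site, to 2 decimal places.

OR_MH = Σ(aᵢdᵢ/nᵢ) / Σ(bᵢcᵢ/nᵢ), where nᵢ is the stratum total.
Stratum 1 (Site A): n = 385; a·d/n = 193·90/385 = 45.1169; b·c/n = 44·58/385 = 6.6286
Stratum 2 (Site B): n = 280; a·d/n = 117·64/280 = 26.7429; b·c/n = 65·34/280 = 7.8929
Stratum 3 (Site C): n = 709; a·d/n = 230·290/709 = 94.0762; b·c/n = 137·52/709 = 10.0480
OR_MH = (45.1169 + 26.7429 + 94.0762) / (6.6286 + 7.8929 + 10.0480) = 165.9359 / 24.5694 = 6.75377

6.75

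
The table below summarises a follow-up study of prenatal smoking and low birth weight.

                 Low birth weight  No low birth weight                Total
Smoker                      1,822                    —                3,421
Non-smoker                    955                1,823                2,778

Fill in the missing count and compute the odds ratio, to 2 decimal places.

2.18

The missing cell is in the exposed row: 3421 − 1822 = 1599.
So a = 1822, b = 1599, c = 955, d = 1823.
OR = (a·d)/(b·c) = (1822 × 1823) / (1599 × 955) = 3321506 / 1527045 = 2.17512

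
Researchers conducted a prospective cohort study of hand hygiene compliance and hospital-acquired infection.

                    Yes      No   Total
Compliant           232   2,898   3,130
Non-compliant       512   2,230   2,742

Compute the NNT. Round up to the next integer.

Risk in treated group = 232/3130 = 0.07412; risk in control = 512/2742 = 0.18673.
Absolute risk reduction = 0.18673 − 0.07412 = 0.11260
NNT = 1 / ARR = 1 / 0.11260 = 8.881 → round up → 9

9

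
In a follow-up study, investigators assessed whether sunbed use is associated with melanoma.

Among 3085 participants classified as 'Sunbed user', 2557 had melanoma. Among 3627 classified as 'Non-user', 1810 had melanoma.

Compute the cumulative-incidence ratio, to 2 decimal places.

1.66

From the description: a = 2557, b = 528, c = 1810, d = 1817.
Risk in exposed = 2557/3085 = 0.82885; risk in unexposed = 1810/3627 = 0.49904.
RR = 0.82885 / 0.49904 = 1.66090
The risk among the exposed is 1.66 times that among the unexposed.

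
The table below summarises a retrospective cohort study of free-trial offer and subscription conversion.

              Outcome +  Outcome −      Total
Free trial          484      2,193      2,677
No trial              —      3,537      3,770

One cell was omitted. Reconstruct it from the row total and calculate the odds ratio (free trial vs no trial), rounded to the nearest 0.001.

3.350

The missing cell is in the unexposed row: 3770 − 3537 = 233.
So a = 484, b = 2193, c = 233, d = 3537.
OR = (a·d)/(b·c) = (484 × 3537) / (2193 × 233) = 1711908 / 510969 = 3.35032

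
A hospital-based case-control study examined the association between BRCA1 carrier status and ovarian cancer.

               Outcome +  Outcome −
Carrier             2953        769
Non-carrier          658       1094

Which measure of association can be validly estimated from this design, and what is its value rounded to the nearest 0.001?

6.385

Cells: a = 2953, b = 769, c = 658, d = 1094.
This is a hospital-based case-control study: participants were sampled on outcome status, so risks in the source population cannot be estimated directly — relative risk is not valid here. The odds ratio is the appropriate measure.
OR = (a·d)/(b·c) = (2953 × 1094) / (769 × 658) = 3230582 / 506002 = 6.38452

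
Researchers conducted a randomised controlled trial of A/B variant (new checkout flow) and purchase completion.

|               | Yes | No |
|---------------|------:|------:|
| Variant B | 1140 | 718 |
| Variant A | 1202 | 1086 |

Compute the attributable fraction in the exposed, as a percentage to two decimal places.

14.38

Cells: a = 1140, b = 718, c = 1202, d = 1086.
Risk in exposed = 1140/1858 = 0.61356; risk in unexposed = 1202/2288 = 0.52535.
RR = 0.61356/0.52535 = 1.16791
AR% = (RR − 1)/RR × 100 = (1.16791 − 1)/1.16791 × 100 = 14.3772%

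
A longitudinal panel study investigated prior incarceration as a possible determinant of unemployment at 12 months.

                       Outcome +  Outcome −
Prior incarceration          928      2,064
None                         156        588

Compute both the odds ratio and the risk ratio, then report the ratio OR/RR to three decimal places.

1.146

Cells: a = 928, b = 2064, c = 156, d = 588.
OR = (928·588)/(2064·156) = 545664/321984 = 1.69469
Risk in exposed = 928/2992 = 0.31016; risk in unexposed = 156/744 = 0.20968; RR = 1.47923
OR/RR = 1.69469 / 1.47923 = 1.14566
The outcome is not rare, so the OR lies further from 1 than the RR.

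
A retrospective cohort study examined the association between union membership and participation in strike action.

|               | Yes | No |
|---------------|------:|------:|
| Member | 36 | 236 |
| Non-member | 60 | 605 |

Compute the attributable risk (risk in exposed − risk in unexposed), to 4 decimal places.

0.0421

Cells: a = 36, b = 236, c = 60, d = 605.
Risk in exposed = 36/272 = 0.132353; risk in unexposed = 60/665 = 0.090226.
Risk difference = 0.132353 − 0.090226 = 0.042127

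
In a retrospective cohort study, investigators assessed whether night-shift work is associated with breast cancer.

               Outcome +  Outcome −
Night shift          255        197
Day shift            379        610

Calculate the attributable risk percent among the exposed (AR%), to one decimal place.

32.1

Cells: a = 255, b = 197, c = 379, d = 610.
Risk in exposed = 255/452 = 0.56416; risk in unexposed = 379/989 = 0.38322.
RR = 0.56416/0.38322 = 1.47217
AR% = (RR − 1)/RR × 100 = (1.47217 − 1)/1.47217 × 100 = 32.0732%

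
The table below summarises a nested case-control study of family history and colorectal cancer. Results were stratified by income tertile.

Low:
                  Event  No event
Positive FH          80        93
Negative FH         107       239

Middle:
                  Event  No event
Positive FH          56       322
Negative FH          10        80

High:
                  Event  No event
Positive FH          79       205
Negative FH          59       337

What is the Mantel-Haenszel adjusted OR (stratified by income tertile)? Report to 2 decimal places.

1.95

OR_MH = Σ(aᵢdᵢ/nᵢ) / Σ(bᵢcᵢ/nᵢ), where nᵢ is the stratum total.
Stratum 1 (Low): n = 519; a·d/n = 80·239/519 = 36.8401; b·c/n = 93·107/519 = 19.1734
Stratum 2 (Middle): n = 468; a·d/n = 56·80/468 = 9.5726; b·c/n = 322·10/468 = 6.8803
Stratum 3 (High): n = 680; a·d/n = 79·337/680 = 39.1515; b·c/n = 205·59/680 = 17.7868
OR_MH = (36.8401 + 9.5726 + 39.1515) / (19.1734 + 6.8803 + 17.7868) = 85.5642 / 43.8405 = 1.95172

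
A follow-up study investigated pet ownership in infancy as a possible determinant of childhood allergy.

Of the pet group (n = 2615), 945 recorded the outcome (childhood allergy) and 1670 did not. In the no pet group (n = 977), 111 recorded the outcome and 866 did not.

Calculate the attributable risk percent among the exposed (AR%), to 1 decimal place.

From the description: a = 945, b = 1670, c = 111, d = 866.
Risk in exposed = 945/2615 = 0.36138; risk in unexposed = 111/977 = 0.11361.
RR = 0.36138/0.11361 = 3.18077
AR% = (RR − 1)/RR × 100 = (3.18077 − 1)/3.18077 × 100 = 68.5610%

68.6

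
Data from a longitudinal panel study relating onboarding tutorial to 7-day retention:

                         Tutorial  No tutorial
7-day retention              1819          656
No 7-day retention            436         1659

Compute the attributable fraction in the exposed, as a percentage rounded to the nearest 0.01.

Reading the table with exposure as columns: a = 1819 (Tutorial, case), b = 436 (Tutorial, non-case), c = 656 (No tutorial, case), d = 1659.
Risk in exposed = 1819/2255 = 0.80665; risk in unexposed = 656/2315 = 0.28337.
RR = 0.80665/0.28337 = 2.84664
AR% = (RR − 1)/RR × 100 = (2.84664 − 1)/2.84664 × 100 = 64.8709%

64.87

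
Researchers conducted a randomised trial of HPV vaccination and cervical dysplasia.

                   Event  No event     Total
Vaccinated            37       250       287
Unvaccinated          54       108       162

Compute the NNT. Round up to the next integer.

Risk in treated group = 37/287 = 0.12892; risk in control = 54/162 = 0.33333.
Absolute risk reduction = 0.33333 − 0.12892 = 0.20441
NNT = 1 / ARR = 1 / 0.20441 = 4.892 → round up → 5

5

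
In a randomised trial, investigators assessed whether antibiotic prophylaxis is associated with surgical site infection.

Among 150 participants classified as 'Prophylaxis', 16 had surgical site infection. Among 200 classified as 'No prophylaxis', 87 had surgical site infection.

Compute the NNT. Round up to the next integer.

4

Risk in treated group = 16/150 = 0.10667; risk in control = 87/200 = 0.43500.
Absolute risk reduction = 0.43500 − 0.10667 = 0.32833
NNT = 1 / ARR = 1 / 0.32833 = 3.046 → round up → 4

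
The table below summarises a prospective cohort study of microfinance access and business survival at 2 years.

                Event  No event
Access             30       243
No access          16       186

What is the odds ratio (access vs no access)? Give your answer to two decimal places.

Cells: a = 30, b = 243, c = 16, d = 186.
OR = (a·d)/(b·c) = (30 × 186) / (243 × 16) = 5580 / 3888 = 1.43519
The odds of business survival at 2 years are about 1.44 times as high in the access group.

1.44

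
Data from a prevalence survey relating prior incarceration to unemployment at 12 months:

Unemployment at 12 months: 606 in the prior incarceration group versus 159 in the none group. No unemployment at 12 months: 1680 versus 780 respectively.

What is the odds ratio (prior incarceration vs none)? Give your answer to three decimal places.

From the description: a = 606, b = 1680, c = 159, d = 780.
OR = (a·d)/(b·c) = (606 × 780) / (1680 × 159) = 472680 / 267120 = 1.76954
The odds of unemployment at 12 months are about 1.77 times as high in the prior incarceration group.

1.770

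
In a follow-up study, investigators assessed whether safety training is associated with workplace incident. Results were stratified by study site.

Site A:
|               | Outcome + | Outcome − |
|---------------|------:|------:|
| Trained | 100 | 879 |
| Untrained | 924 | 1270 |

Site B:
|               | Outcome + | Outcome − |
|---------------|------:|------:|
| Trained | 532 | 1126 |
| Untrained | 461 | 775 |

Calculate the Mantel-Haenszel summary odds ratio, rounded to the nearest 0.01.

OR_MH = Σ(aᵢdᵢ/nᵢ) / Σ(bᵢcᵢ/nᵢ), where nᵢ is the stratum total.
Stratum 1 (Site A): n = 3173; a·d/n = 100·1270/3173 = 40.0252; b·c/n = 879·924/3173 = 255.9710
Stratum 2 (Site B): n = 2894; a·d/n = 532·775/2894 = 142.4672; b·c/n = 1126·461/2894 = 179.3663
OR_MH = (40.0252 + 142.4672) / (255.9710 + 179.3663) = 182.4924 / 435.3373 = 0.41920

0.42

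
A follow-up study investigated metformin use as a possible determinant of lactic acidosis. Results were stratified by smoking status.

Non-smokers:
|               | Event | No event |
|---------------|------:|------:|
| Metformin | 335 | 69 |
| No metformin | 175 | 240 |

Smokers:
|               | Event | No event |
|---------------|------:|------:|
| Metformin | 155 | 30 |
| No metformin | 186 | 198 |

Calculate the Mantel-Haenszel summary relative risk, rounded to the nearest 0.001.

1.869

RR_MH = Σ(aᵢ·n₀ᵢ/nᵢ) / Σ(cᵢ·n₁ᵢ/nᵢ), with n₁ᵢ = aᵢ+bᵢ (exposed), n₀ᵢ = cᵢ+dᵢ (unexposed), nᵢ = n₁ᵢ+n₀ᵢ.
Stratum 1 (Non-smokers): n₁ = 404, n₀ = 415, n = 819; a·n₀/n = 335·415/819 = 169.7497; c·n₁/n = 175·404/819 = 86.3248
Stratum 2 (Smokers): n₁ = 185, n₀ = 384, n = 569; a·n₀/n = 155·384/569 = 104.6046; c·n₁/n = 186·185/569 = 60.4745
RR_MH = (169.7497 + 104.6046) / (86.3248 + 60.4745) = 274.3543 / 146.7993 = 1.86891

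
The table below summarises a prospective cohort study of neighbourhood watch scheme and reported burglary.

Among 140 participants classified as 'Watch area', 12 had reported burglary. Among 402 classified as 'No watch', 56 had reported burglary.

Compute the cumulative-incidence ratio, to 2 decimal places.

From the description: a = 12, b = 128, c = 56, d = 346.
Risk in exposed = 12/140 = 0.08571; risk in unexposed = 56/402 = 0.13930.
RR = 0.08571 / 0.13930 = 0.61531
The risk is 38% lower among the exposed than among the unexposed.

0.62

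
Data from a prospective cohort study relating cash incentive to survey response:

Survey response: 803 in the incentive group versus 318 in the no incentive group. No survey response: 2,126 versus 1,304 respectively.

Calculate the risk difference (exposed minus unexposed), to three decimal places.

0.078

From the description: a = 803, b = 2126, c = 318, d = 1304.
Risk in exposed = 803/2929 = 0.274155; risk in unexposed = 318/1622 = 0.196054.
Risk difference = 0.274155 − 0.196054 = 0.078101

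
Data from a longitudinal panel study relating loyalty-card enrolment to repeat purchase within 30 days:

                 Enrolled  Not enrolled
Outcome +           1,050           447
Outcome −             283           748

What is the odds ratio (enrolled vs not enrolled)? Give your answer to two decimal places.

6.21

Reading the table with exposure as columns: a = 1050 (Enrolled, case), b = 283 (Enrolled, non-case), c = 447 (Not enrolled, case), d = 748.
OR = (a·d)/(b·c) = (1050 × 748) / (283 × 447) = 785400 / 126501 = 6.20865
The odds of repeat purchase within 30 days are about 6.21 times as high in the enrolled group.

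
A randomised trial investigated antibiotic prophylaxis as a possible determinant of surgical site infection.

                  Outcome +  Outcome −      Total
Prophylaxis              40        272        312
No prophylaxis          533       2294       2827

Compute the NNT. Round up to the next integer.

Risk in treated group = 40/312 = 0.12821; risk in control = 533/2827 = 0.18854.
Absolute risk reduction = 0.18854 − 0.12821 = 0.06033
NNT = 1 / ARR = 1 / 0.06033 = 16.574 → round up → 17

17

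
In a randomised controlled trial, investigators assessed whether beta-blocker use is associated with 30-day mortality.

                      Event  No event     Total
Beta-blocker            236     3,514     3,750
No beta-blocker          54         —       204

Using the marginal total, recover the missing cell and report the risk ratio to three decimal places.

The missing cell is in the unexposed row: 204 − 54 = 150.
So a = 236, b = 3514, c = 54, d = 150.
RR = [a/(a+b)] / [c/(c+d)] = (236/3750) / (54/204) = 0.06293/0.26471 = 0.23775

0.238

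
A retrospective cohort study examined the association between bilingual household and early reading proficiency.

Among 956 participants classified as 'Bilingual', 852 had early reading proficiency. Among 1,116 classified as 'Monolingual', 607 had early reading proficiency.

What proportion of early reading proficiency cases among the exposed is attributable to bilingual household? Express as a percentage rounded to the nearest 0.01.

From the description: a = 852, b = 104, c = 607, d = 509.
Risk in exposed = 852/956 = 0.89121; risk in unexposed = 607/1116 = 0.54391.
RR = 0.89121/0.54391 = 1.63854
AR% = (RR − 1)/RR × 100 = (1.63854 − 1)/1.63854 × 100 = 38.9701%

38.97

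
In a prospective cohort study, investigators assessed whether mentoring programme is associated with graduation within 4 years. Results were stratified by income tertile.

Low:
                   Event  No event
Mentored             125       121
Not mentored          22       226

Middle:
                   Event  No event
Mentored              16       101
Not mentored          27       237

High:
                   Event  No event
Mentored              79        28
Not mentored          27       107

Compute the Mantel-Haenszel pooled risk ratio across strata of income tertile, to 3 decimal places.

3.770

RR_MH = Σ(aᵢ·n₀ᵢ/nᵢ) / Σ(cᵢ·n₁ᵢ/nᵢ), with n₁ᵢ = aᵢ+bᵢ (exposed), n₀ᵢ = cᵢ+dᵢ (unexposed), nᵢ = n₁ᵢ+n₀ᵢ.
Stratum 1 (Low): n₁ = 246, n₀ = 248, n = 494; a·n₀/n = 125·248/494 = 62.7530; c·n₁/n = 22·246/494 = 10.9555
Stratum 2 (Middle): n₁ = 117, n₀ = 264, n = 381; a·n₀/n = 16·264/381 = 11.0866; c·n₁/n = 27·117/381 = 8.2913
Stratum 3 (High): n₁ = 107, n₀ = 134, n = 241; a·n₀/n = 79·134/241 = 43.9253; c·n₁/n = 27·107/241 = 11.9876
RR_MH = (62.7530 + 11.0866 + 43.9253) / (10.9555 + 8.2913 + 11.9876) = 117.7650 / 31.2344 = 3.77037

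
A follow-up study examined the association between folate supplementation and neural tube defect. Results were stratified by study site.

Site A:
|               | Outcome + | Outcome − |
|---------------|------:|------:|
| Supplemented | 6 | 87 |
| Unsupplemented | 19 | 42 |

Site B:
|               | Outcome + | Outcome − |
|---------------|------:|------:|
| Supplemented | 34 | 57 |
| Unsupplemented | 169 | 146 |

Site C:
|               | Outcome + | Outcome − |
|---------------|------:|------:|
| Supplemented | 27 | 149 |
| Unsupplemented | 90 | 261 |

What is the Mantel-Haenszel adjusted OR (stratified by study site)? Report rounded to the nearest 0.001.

OR_MH = Σ(aᵢdᵢ/nᵢ) / Σ(bᵢcᵢ/nᵢ), where nᵢ is the stratum total.
Stratum 1 (Site A): n = 154; a·d/n = 6·42/154 = 1.6364; b·c/n = 87·19/154 = 10.7338
Stratum 2 (Site B): n = 406; a·d/n = 34·146/406 = 12.2266; b·c/n = 57·169/406 = 23.7266
Stratum 3 (Site C): n = 527; a·d/n = 27·261/527 = 13.3719; b·c/n = 149·90/527 = 25.4459
OR_MH = (1.6364 + 12.2266 + 13.3719) / (10.7338 + 23.7266 + 25.4459) = 27.2349 / 59.9063 = 0.45462

0.455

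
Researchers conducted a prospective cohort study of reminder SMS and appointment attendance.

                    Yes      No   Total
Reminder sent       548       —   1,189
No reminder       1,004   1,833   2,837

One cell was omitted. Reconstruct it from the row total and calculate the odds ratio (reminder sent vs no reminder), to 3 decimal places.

1.561

The missing cell is in the exposed row: 1189 − 548 = 641.
So a = 548, b = 641, c = 1004, d = 1833.
OR = (a·d)/(b·c) = (548 × 1833) / (641 × 1004) = 1004484 / 643564 = 1.56081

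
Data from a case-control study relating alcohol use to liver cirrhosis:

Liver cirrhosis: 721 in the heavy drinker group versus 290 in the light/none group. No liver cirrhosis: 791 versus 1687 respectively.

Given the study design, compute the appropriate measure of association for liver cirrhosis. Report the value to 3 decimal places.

From the description: a = 721, b = 791, c = 290, d = 1687.
This is a case-control study: participants were sampled on outcome status, so risks in the source population cannot be estimated directly — relative risk is not valid here. The odds ratio is the appropriate measure.
OR = (a·d)/(b·c) = (721 × 1687) / (791 × 290) = 1216327 / 229390 = 5.30244

5.302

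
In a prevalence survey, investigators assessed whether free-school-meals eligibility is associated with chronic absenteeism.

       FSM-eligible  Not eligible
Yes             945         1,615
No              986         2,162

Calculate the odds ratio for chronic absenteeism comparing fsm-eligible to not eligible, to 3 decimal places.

Reading the table with exposure as columns: a = 945 (FSM-eligible, case), b = 986 (FSM-eligible, non-case), c = 1615 (Not eligible, case), d = 2162.
OR = (a·d)/(b·c) = (945 × 2162) / (986 × 1615) = 2043090 / 1592390 = 1.28303
The odds of chronic absenteeism are about 1.28 times as high in the fsm-eligible group.

1.283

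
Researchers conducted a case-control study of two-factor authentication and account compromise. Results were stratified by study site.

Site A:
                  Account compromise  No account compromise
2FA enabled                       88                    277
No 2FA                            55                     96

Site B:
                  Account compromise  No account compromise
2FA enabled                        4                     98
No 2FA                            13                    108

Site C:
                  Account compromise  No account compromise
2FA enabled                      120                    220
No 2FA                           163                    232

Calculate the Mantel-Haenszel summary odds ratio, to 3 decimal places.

OR_MH = Σ(aᵢdᵢ/nᵢ) / Σ(bᵢcᵢ/nᵢ), where nᵢ is the stratum total.
Stratum 1 (Site A): n = 516; a·d/n = 88·96/516 = 16.3721; b·c/n = 277·55/516 = 29.5252
Stratum 2 (Site B): n = 223; a·d/n = 4·108/223 = 1.9372; b·c/n = 98·13/223 = 5.7130
Stratum 3 (Site C): n = 735; a·d/n = 120·232/735 = 37.8776; b·c/n = 220·163/735 = 48.7891
OR_MH = (16.3721 + 1.9372 + 37.8776) / (29.5252 + 5.7130 + 48.7891) = 56.1869 / 84.0273 = 0.66867

0.669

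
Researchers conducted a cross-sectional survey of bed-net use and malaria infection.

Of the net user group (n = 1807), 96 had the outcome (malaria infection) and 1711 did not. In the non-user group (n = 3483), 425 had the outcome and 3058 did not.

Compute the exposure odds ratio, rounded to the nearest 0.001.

From the description: a = 96, b = 1711, c = 425, d = 3058.
OR = (a·d)/(b·c) = (96 × 3058) / (1711 × 425) = 293568 / 727175 = 0.40371
Exposure is associated with lower odds of malaria infection (OR = 0.40 < 1).

0.404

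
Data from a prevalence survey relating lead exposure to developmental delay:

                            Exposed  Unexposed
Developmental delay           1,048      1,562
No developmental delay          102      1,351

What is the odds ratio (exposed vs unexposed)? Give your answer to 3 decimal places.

Reading the table with exposure as columns: a = 1048 (Exposed, case), b = 102 (Exposed, non-case), c = 1562 (Unexposed, case), d = 1351.
OR = (a·d)/(b·c) = (1048 × 1351) / (102 × 1562) = 1415848 / 159324 = 8.88660
The odds of developmental delay are about 8.89 times as high in the exposed group.

8.887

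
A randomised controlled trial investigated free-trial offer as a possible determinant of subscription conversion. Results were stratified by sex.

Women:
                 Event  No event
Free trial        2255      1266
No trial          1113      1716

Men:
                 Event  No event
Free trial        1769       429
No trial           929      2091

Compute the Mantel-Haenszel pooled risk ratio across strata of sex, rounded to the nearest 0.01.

2.01

RR_MH = Σ(aᵢ·n₀ᵢ/nᵢ) / Σ(cᵢ·n₁ᵢ/nᵢ), with n₁ᵢ = aᵢ+bᵢ (exposed), n₀ᵢ = cᵢ+dᵢ (unexposed), nᵢ = n₁ᵢ+n₀ᵢ.
Stratum 1 (Women): n₁ = 3521, n₀ = 2829, n = 6350; a·n₀/n = 2255·2829/6350 = 1004.6291; c·n₁/n = 1113·3521/6350 = 617.1454
Stratum 2 (Men): n₁ = 2198, n₀ = 3020, n = 5218; a·n₀/n = 1769·3020/5218 = 1023.8367; c·n₁/n = 929·2198/5218 = 391.3266
RR_MH = (1004.6291 + 1023.8367) / (617.1454 + 391.3266) = 2028.4659 / 1008.4719 = 2.01143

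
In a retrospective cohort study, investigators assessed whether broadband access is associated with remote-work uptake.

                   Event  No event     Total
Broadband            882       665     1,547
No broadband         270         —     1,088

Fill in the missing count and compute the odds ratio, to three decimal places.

4.018

The missing cell is in the unexposed row: 1088 − 270 = 818.
So a = 882, b = 665, c = 270, d = 818.
OR = (a·d)/(b·c) = (882 × 818) / (665 × 270) = 721476 / 179550 = 4.01825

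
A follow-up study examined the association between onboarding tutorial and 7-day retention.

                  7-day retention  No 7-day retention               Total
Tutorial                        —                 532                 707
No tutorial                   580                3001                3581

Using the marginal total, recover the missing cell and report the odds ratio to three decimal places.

1.702

The missing cell is in the exposed row: 707 − 532 = 175.
So a = 175, b = 532, c = 580, d = 3001.
OR = (a·d)/(b·c) = (175 × 3001) / (532 × 580) = 525175 / 308560 = 1.70202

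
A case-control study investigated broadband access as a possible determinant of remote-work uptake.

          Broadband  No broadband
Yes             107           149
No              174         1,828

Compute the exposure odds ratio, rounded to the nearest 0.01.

7.54

Reading the table with exposure as columns: a = 107 (Broadband, case), b = 174 (Broadband, non-case), c = 149 (No broadband, case), d = 1828.
OR = (a·d)/(b·c) = (107 × 1828) / (174 × 149) = 195596 / 25926 = 7.54440
The odds of remote-work uptake are about 7.54 times as high in the broadband group.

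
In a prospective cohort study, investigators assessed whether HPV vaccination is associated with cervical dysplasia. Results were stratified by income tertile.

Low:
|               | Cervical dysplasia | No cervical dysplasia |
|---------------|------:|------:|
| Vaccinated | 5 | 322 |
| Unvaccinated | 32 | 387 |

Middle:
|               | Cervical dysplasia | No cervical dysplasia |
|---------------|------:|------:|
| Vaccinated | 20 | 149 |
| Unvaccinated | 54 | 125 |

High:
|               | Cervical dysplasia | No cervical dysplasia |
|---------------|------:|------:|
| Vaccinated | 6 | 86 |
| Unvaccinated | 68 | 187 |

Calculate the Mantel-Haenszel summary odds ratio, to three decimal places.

0.242

OR_MH = Σ(aᵢdᵢ/nᵢ) / Σ(bᵢcᵢ/nᵢ), where nᵢ is the stratum total.
Stratum 1 (Low): n = 746; a·d/n = 5·387/746 = 2.5938; b·c/n = 322·32/746 = 13.8123
Stratum 2 (Middle): n = 348; a·d/n = 20·125/348 = 7.1839; b·c/n = 149·54/348 = 23.1207
Stratum 3 (High): n = 347; a·d/n = 6·187/347 = 3.2334; b·c/n = 86·68/347 = 16.8530
OR_MH = (2.5938 + 7.1839 + 3.2334) / (13.8123 + 23.1207 + 16.8530) = 13.0112 / 53.7860 = 0.24191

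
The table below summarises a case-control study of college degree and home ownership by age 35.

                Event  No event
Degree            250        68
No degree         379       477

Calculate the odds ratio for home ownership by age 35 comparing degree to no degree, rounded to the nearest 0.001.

4.627

Cells: a = 250, b = 68, c = 379, d = 477.
OR = (a·d)/(b·c) = (250 × 477) / (68 × 379) = 119250 / 25772 = 4.62711
The odds of home ownership by age 35 are about 4.63 times as high in the degree group.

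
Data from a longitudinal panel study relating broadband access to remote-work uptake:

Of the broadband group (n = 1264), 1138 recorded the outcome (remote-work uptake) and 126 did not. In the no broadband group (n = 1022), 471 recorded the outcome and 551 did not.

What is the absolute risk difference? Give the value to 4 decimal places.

From the description: a = 1138, b = 126, c = 471, d = 551.
Risk in exposed = 1138/1264 = 0.900316; risk in unexposed = 471/1022 = 0.460861.
Risk difference = 0.900316 − 0.460861 = 0.439455

0.4395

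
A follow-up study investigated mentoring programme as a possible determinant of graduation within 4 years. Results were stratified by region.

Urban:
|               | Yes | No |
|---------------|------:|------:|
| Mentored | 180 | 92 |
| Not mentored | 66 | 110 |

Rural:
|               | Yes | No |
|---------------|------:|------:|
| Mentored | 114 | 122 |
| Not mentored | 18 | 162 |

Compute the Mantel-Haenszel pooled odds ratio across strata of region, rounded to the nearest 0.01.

4.70

OR_MH = Σ(aᵢdᵢ/nᵢ) / Σ(bᵢcᵢ/nᵢ), where nᵢ is the stratum total.
Stratum 1 (Urban): n = 448; a·d/n = 180·110/448 = 44.1964; b·c/n = 92·66/448 = 13.5536
Stratum 2 (Rural): n = 416; a·d/n = 114·162/416 = 44.3942; b·c/n = 122·18/416 = 5.2788
OR_MH = (44.1964 + 44.3942) / (13.5536 + 5.2788) = 88.5907 / 18.8324 = 4.70416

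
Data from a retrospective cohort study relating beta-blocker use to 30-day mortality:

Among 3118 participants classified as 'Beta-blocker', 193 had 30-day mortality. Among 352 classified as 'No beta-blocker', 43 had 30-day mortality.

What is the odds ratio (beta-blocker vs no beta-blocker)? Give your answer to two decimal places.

0.47

From the description: a = 193, b = 2925, c = 43, d = 309.
OR = (a·d)/(b·c) = (193 × 309) / (2925 × 43) = 59637 / 125775 = 0.47416
Exposure is associated with lower odds of 30-day mortality (OR = 0.47 < 1).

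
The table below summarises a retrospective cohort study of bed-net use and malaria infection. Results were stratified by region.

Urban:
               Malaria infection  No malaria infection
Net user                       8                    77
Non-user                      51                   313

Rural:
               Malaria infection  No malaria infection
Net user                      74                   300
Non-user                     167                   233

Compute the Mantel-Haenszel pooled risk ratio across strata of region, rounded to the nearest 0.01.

0.50

RR_MH = Σ(aᵢ·n₀ᵢ/nᵢ) / Σ(cᵢ·n₁ᵢ/nᵢ), with n₁ᵢ = aᵢ+bᵢ (exposed), n₀ᵢ = cᵢ+dᵢ (unexposed), nᵢ = n₁ᵢ+n₀ᵢ.
Stratum 1 (Urban): n₁ = 85, n₀ = 364, n = 449; a·n₀/n = 8·364/449 = 6.4855; c·n₁/n = 51·85/449 = 9.6548
Stratum 2 (Rural): n₁ = 374, n₀ = 400, n = 774; a·n₀/n = 74·400/774 = 38.2429; c·n₁/n = 167·374/774 = 80.6951
RR_MH = (6.4855 + 38.2429) / (9.6548 + 80.6951) = 44.7284 / 90.3499 = 0.49506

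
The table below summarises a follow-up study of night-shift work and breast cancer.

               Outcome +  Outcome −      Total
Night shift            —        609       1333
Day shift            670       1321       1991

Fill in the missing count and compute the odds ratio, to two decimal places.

2.34

The missing cell is in the exposed row: 1333 − 609 = 724.
So a = 724, b = 609, c = 670, d = 1321.
OR = (a·d)/(b·c) = (724 × 1321) / (609 × 670) = 956404 / 408030 = 2.34396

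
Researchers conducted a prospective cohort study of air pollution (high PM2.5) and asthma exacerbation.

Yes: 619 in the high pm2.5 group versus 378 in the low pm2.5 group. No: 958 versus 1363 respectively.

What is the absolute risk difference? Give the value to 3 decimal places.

0.175

From the description: a = 619, b = 958, c = 378, d = 1363.
Risk in exposed = 619/1577 = 0.392517; risk in unexposed = 378/1741 = 0.217117.
Risk difference = 0.392517 − 0.217117 = 0.175401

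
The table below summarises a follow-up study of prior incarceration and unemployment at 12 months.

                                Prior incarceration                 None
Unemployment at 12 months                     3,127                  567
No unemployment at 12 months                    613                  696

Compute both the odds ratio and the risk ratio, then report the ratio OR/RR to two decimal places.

3.36

Reading the table with exposure as columns: a = 3127 (Prior incarceration, case), b = 613 (Prior incarceration, non-case), c = 567 (None, case), d = 696.
OR = (3127·696)/(613·567) = 2176392/347571 = 6.26172
Risk in exposed = 3127/3740 = 0.83610; risk in unexposed = 567/1263 = 0.44893; RR = 1.86242
OR/RR = 6.26172 / 1.86242 = 3.36215
The outcome is not rare, so the OR lies further from 1 than the RR.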